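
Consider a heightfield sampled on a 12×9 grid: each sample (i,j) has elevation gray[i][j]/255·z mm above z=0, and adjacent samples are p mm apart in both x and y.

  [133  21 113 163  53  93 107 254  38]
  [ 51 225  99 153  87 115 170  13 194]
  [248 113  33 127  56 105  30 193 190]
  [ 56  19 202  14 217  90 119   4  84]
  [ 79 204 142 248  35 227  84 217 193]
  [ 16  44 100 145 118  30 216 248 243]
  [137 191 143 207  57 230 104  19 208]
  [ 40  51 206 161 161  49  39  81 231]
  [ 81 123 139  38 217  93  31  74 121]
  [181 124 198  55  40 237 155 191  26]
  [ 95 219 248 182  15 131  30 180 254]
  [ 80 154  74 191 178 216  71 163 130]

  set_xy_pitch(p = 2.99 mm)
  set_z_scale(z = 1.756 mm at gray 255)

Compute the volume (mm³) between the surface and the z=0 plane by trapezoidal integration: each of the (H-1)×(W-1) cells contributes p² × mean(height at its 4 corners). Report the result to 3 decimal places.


680.020

height_mm = gray/255 × 1.756; cell vol = 2.99² × mean(4 corners)
unit = 2.99² × 1.756 / (4×255) = 0.015391 mm³ per gray-sum
row 0: Σ corner-gray over 8 cells = 3748  → 57.6855
row 1: Σ corner-gray over 8 cells = 3721  → 57.2699
row 2: Σ corner-gray over 8 cells = 3222  → 49.5898
row 3: Σ corner-gray over 8 cells = 4056  → 62.4259
row 4: Σ corner-gray over 8 cells = 4647  → 71.5220
row 5: Σ corner-gray over 8 cells = 4308  → 66.3044
row 6: Σ corner-gray over 8 cells = 4014  → 61.7795
row 7: Σ corner-gray over 8 cells = 3399  → 52.3140
row 8: Σ corner-gray over 8 cells = 3839  → 59.0860
row 9: Σ corner-gray over 8 cells = 4566  → 70.2753
row 10: Σ corner-gray over 8 cells = 4663  → 71.7682
Σ rows: total corner-gray = 44183  → 680.0204 mm³


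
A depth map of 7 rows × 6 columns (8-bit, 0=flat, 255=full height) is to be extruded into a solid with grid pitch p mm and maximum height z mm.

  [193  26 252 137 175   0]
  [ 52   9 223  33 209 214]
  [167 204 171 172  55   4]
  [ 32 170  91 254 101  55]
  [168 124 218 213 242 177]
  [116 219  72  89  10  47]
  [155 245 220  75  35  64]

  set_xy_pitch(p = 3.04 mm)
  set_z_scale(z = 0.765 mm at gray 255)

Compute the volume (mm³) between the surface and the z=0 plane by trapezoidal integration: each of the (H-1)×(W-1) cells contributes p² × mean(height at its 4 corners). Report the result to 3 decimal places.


height_mm = gray/255 × 0.765; cell vol = 3.04² × mean(4 corners)
unit = 3.04² × 0.765 / (4×255) = 0.0069312 mm³ per gray-sum
row 0: Σ corner-gray over 5 cells = 2587  → 17.9310
row 1: Σ corner-gray over 5 cells = 2589  → 17.9449
row 2: Σ corner-gray over 5 cells = 2694  → 18.6727
row 3: Σ corner-gray over 5 cells = 3258  → 22.5818
row 4: Σ corner-gray over 5 cells = 2882  → 19.9757
row 5: Σ corner-gray over 5 cells = 2312  → 16.0249
Σ rows: total corner-gray = 16322  → 113.1310 mm³

113.131


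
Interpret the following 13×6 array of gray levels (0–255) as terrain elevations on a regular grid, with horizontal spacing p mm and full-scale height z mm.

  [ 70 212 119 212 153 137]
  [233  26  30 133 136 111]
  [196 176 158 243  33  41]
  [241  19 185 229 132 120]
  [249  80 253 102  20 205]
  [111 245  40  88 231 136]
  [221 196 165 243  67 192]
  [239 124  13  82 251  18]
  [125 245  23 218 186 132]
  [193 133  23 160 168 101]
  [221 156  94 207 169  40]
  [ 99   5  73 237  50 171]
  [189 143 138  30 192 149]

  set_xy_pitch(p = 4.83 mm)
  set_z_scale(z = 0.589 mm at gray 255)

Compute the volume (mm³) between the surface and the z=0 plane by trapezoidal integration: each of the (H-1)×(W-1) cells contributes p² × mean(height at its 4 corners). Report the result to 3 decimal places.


height_mm = gray/255 × 0.589; cell vol = 4.83² × mean(4 corners)
unit = 4.83² × 0.589 / (4×255) = 0.0134713 mm³ per gray-sum
row 0: Σ corner-gray over 5 cells = 2593  → 34.9311
row 1: Σ corner-gray over 5 cells = 2451  → 33.0181
row 2: Σ corner-gray over 5 cells = 2948  → 39.7134
row 3: Σ corner-gray over 5 cells = 2855  → 38.4606
row 4: Σ corner-gray over 5 cells = 2819  → 37.9756
row 5: Σ corner-gray over 5 cells = 3210  → 43.2429
row 6: Σ corner-gray over 5 cells = 2952  → 39.7673
row 7: Σ corner-gray over 5 cells = 2798  → 37.6927
row 8: Σ corner-gray over 5 cells = 2863  → 38.5683
row 9: Σ corner-gray over 5 cells = 2775  → 37.3828
row 10: Σ corner-gray over 5 cells = 2513  → 33.8534
row 11: Σ corner-gray over 5 cells = 2344  → 31.5767
Σ rows: total corner-gray = 33121  → 446.1828 mm³

446.183


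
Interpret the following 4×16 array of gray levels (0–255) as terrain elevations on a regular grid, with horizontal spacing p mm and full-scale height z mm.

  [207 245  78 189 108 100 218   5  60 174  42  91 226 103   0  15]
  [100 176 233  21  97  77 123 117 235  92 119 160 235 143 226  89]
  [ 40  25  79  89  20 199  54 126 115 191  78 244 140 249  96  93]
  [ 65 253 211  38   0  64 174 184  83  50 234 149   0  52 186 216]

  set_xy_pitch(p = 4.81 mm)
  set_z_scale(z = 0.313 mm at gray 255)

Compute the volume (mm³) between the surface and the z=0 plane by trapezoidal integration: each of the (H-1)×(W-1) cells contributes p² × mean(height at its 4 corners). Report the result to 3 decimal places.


161.992

height_mm = gray/255 × 0.313; cell vol = 4.81² × mean(4 corners)
unit = 4.81² × 0.313 / (4×255) = 0.00709961 mm³ per gray-sum
row 0: Σ corner-gray over 15 cells = 7797  → 55.3556
row 1: Σ corner-gray over 15 cells = 7840  → 55.6609
row 2: Σ corner-gray over 15 cells = 7180  → 50.9752
Σ rows: total corner-gray = 22817  → 161.9917 mm³


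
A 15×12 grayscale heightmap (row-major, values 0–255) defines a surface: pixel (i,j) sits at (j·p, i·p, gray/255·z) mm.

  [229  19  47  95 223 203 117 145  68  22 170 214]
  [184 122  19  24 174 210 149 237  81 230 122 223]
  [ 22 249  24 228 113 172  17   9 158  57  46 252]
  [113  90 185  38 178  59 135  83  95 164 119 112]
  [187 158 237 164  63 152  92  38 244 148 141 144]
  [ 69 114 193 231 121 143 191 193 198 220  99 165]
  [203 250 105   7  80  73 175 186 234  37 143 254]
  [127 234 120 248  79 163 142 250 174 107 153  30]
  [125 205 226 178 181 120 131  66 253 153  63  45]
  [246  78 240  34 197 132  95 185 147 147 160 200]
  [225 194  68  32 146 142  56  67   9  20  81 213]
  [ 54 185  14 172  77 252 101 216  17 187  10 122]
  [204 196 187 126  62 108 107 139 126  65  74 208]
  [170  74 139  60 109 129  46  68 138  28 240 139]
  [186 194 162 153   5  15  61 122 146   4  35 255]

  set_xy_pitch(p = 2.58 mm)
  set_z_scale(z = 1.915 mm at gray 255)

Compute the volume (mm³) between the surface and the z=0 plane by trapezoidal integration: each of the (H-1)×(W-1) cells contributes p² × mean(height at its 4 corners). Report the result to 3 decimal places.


height_mm = gray/255 × 1.915; cell vol = 2.58² × mean(4 corners)
unit = 2.58² × 1.915 / (4×255) = 0.0124971 mm³ per gray-sum
row 0: Σ corner-gray over 11 cells = 5804  → 72.5330
row 1: Σ corner-gray over 11 cells = 5563  → 69.5212
row 2: Σ corner-gray over 11 cells = 4937  → 61.6980
row 3: Σ corner-gray over 11 cells = 5722  → 71.5082
row 4: Σ corner-gray over 11 cells = 6845  → 85.5424
row 5: Σ corner-gray over 11 cells = 6677  → 83.4429
row 6: Σ corner-gray over 11 cells = 6534  → 81.6558
row 7: Σ corner-gray over 11 cells = 6819  → 85.2175
row 8: Σ corner-gray over 11 cells = 6598  → 82.4556
row 9: Σ corner-gray over 11 cells = 5344  → 66.7843
row 10: Σ corner-gray over 11 cells = 4706  → 58.8112
row 11: Σ corner-gray over 11 cells = 5430  → 67.8591
row 12: Σ corner-gray over 11 cells = 5163  → 64.5223
row 13: Σ corner-gray over 11 cells = 4606  → 57.5615
Σ rows: total corner-gray = 80748  → 1009.1130 mm³

1009.113


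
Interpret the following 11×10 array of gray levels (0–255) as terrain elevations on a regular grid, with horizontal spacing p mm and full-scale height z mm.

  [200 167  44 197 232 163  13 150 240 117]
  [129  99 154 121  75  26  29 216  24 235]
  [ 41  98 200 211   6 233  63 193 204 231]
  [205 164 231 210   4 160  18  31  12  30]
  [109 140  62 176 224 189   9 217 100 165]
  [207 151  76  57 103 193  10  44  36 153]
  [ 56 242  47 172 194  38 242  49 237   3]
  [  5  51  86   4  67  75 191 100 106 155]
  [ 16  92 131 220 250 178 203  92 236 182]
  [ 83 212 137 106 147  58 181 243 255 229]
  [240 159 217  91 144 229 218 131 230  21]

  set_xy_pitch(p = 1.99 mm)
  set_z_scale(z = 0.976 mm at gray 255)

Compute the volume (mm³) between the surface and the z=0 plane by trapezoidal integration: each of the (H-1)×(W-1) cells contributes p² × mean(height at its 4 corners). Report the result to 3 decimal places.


178.626

height_mm = gray/255 × 0.976; cell vol = 1.99² × mean(4 corners)
unit = 1.99² × 0.976 / (4×255) = 0.00378927 mm³ per gray-sum
row 0: Σ corner-gray over 9 cells = 4581  → 17.3587
row 1: Σ corner-gray over 9 cells = 4540  → 17.2033
row 2: Σ corner-gray over 9 cells = 4583  → 17.3662
row 3: Σ corner-gray over 9 cells = 4403  → 16.6842
row 4: Σ corner-gray over 9 cells = 4208  → 15.9453
row 5: Σ corner-gray over 9 cells = 4201  → 15.9187
row 6: Σ corner-gray over 9 cells = 4021  → 15.2367
row 7: Σ corner-gray over 9 cells = 4522  → 17.1351
row 8: Σ corner-gray over 9 cells = 5992  → 22.7053
row 9: Σ corner-gray over 9 cells = 6089  → 23.0729
Σ rows: total corner-gray = 47140  → 178.6263 mm³


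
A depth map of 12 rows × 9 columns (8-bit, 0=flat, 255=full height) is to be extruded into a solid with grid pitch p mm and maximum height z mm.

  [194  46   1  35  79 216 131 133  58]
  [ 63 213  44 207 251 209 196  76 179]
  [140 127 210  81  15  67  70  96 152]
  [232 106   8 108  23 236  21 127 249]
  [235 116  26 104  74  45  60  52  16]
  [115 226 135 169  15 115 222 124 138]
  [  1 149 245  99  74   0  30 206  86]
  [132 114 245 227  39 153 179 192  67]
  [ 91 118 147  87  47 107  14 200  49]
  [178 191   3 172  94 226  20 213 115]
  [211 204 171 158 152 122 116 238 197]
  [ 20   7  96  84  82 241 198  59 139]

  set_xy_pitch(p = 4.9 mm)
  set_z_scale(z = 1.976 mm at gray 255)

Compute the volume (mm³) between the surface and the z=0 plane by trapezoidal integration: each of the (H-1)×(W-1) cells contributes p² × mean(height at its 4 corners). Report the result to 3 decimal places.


2019.755

height_mm = gray/255 × 1.976; cell vol = 4.9² × mean(4 corners)
unit = 4.9² × 1.976 / (4×255) = 0.0465135 mm³ per gray-sum
row 0: Σ corner-gray over 8 cells = 4168  → 193.8682
row 1: Σ corner-gray over 8 cells = 4258  → 198.0544
row 2: Σ corner-gray over 8 cells = 3363  → 156.4249
row 3: Σ corner-gray over 8 cells = 2944  → 136.9357
row 4: Σ corner-gray over 8 cells = 3470  → 161.4018
row 5: Σ corner-gray over 8 cells = 3958  → 184.1004
row 6: Σ corner-gray over 8 cells = 4190  → 194.8915
row 7: Σ corner-gray over 8 cells = 4077  → 189.6355
row 8: Σ corner-gray over 8 cells = 3711  → 172.6116
row 9: Σ corner-gray over 8 cells = 4861  → 226.1021
row 10: Σ corner-gray over 8 cells = 4423  → 205.7292
Σ rows: total corner-gray = 43423  → 2019.7553 mm³


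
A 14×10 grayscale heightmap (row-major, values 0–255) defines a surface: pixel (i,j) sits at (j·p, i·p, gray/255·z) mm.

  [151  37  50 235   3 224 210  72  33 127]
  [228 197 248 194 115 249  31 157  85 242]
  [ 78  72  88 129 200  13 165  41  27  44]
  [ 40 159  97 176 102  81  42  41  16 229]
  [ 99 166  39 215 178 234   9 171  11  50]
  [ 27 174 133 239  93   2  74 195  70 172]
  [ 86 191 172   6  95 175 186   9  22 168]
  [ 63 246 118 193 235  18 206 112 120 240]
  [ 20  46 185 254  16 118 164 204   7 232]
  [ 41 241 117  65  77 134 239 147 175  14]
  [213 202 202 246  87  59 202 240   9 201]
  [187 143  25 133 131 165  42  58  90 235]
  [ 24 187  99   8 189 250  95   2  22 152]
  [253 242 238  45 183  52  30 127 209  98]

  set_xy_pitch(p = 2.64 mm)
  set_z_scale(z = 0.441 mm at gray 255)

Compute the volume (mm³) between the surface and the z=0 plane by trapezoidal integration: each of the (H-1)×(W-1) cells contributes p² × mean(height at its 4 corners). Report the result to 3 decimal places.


height_mm = gray/255 × 0.441; cell vol = 2.64² × mean(4 corners)
unit = 2.64² × 0.441 / (4×255) = 0.00301333 mm³ per gray-sum
row 0: Σ corner-gray over 9 cells = 5028  → 15.1510
row 1: Σ corner-gray over 9 cells = 4614  → 13.9035
row 2: Σ corner-gray over 9 cells = 3289  → 9.9108
row 3: Σ corner-gray over 9 cells = 3892  → 11.7279
row 4: Σ corner-gray over 9 cells = 4354  → 13.1200
row 5: Σ corner-gray over 9 cells = 4125  → 12.4300
row 6: Σ corner-gray over 9 cells = 4765  → 14.3585
row 7: Σ corner-gray over 9 cells = 5039  → 15.1842
row 8: Σ corner-gray over 9 cells = 4685  → 14.1174
row 9: Σ corner-gray over 9 cells = 5353  → 16.1303
row 10: Σ corner-gray over 9 cells = 4904  → 14.7774
row 11: Σ corner-gray over 9 cells = 3876  → 11.6797
row 12: Σ corner-gray over 9 cells = 4483  → 13.5087
Σ rows: total corner-gray = 58407  → 175.9994 mm³

175.999


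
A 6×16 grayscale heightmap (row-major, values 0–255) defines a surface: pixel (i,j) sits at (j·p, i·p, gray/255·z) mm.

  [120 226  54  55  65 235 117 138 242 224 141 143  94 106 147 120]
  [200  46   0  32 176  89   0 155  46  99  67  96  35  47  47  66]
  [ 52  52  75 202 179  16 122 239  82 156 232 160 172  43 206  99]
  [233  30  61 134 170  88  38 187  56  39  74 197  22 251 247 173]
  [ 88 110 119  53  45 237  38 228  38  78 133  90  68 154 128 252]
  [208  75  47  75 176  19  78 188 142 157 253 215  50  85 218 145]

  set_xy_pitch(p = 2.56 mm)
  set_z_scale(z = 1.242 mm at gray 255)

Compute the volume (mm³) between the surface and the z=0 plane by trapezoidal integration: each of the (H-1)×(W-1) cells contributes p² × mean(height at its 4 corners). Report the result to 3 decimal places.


274.391

height_mm = gray/255 × 1.242; cell vol = 2.56² × mean(4 corners)
unit = 2.56² × 1.242 / (4×255) = 0.00797997 mm³ per gray-sum
row 0: Σ corner-gray over 15 cells = 6350  → 50.6728
row 1: Σ corner-gray over 15 cells = 6159  → 49.1486
row 2: Σ corner-gray over 15 cells = 7617  → 60.7834
row 3: Σ corner-gray over 15 cells = 6972  → 55.6364
row 4: Σ corner-gray over 15 cells = 7287  → 58.1501
Σ rows: total corner-gray = 34385  → 274.3913 mm³


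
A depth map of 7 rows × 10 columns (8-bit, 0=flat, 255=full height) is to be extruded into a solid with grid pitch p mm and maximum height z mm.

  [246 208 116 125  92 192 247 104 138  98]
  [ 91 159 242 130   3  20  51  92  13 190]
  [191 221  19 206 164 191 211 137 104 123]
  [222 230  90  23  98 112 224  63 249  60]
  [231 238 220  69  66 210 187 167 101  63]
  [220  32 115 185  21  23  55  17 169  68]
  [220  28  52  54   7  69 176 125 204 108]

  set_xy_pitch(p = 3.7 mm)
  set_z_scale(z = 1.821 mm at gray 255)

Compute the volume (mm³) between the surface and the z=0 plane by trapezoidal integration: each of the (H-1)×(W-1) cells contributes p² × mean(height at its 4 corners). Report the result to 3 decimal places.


height_mm = gray/255 × 1.821; cell vol = 3.7² × mean(4 corners)
unit = 3.7² × 1.821 / (4×255) = 0.0244407 mm³ per gray-sum
row 0: Σ corner-gray over 9 cells = 4489  → 109.7142
row 1: Σ corner-gray over 9 cells = 4521  → 110.4963
row 2: Σ corner-gray over 9 cells = 5280  → 129.0468
row 3: Σ corner-gray over 9 cells = 5270  → 128.8024
row 4: Σ corner-gray over 9 cells = 4332  → 105.8770
row 5: Σ corner-gray over 9 cells = 3280  → 80.1654
Σ rows: total corner-gray = 27172  → 664.1021 mm³

664.102


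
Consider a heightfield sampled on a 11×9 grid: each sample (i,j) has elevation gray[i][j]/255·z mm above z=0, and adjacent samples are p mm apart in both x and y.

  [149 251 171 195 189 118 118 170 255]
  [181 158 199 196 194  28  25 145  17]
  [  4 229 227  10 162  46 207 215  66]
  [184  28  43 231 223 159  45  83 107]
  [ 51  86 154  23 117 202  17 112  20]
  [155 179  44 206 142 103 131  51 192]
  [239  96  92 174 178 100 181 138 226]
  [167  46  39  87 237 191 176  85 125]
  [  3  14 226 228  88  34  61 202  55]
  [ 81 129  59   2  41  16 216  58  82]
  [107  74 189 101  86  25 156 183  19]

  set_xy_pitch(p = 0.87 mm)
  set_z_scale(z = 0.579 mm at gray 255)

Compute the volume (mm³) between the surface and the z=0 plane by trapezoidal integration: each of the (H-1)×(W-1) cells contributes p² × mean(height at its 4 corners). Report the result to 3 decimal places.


height_mm = gray/255 × 0.579; cell vol = 0.87² × mean(4 corners)
unit = 0.87² × 0.579 / (4×255) = 0.000429652 mm³ per gray-sum
row 0: Σ corner-gray over 8 cells = 4916  → 2.1122
row 1: Σ corner-gray over 8 cells = 4350  → 1.8690
row 2: Σ corner-gray over 8 cells = 4177  → 1.7947
row 3: Σ corner-gray over 8 cells = 3408  → 1.4643
row 4: Σ corner-gray over 8 cells = 3552  → 1.5261
row 5: Σ corner-gray over 8 cells = 4442  → 1.9085
row 6: Σ corner-gray over 8 cells = 4397  → 1.8892
row 7: Σ corner-gray over 8 cells = 3778  → 1.6232
row 8: Σ corner-gray over 8 cells = 2969  → 1.2756
row 9: Σ corner-gray over 8 cells = 2959  → 1.2713
Σ rows: total corner-gray = 38948  → 16.7341 mm³

16.734


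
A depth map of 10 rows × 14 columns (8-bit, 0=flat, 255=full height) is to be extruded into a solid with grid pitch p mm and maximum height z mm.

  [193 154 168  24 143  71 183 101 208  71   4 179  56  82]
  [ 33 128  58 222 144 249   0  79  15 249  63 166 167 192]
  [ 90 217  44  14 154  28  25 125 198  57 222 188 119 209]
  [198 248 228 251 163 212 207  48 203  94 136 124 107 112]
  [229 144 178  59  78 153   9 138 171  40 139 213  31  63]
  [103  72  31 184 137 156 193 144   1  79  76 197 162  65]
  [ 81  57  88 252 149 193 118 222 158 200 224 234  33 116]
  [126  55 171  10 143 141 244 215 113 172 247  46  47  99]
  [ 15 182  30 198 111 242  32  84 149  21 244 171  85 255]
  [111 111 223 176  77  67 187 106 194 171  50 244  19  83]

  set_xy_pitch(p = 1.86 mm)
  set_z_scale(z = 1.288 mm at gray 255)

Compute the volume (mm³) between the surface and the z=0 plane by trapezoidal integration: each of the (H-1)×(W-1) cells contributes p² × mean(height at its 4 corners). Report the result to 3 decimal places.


height_mm = gray/255 × 1.288; cell vol = 1.86² × mean(4 corners)
unit = 1.86² × 1.288 / (4×255) = 0.00436859 mm³ per gray-sum
row 0: Σ corner-gray over 13 cells = 6304  → 27.5396
row 1: Σ corner-gray over 13 cells = 6386  → 27.8978
row 2: Σ corner-gray over 13 cells = 7433  → 32.4718
row 3: Σ corner-gray over 13 cells = 7350  → 32.1092
row 4: Σ corner-gray over 13 cells = 6030  → 26.3426
row 5: Σ corner-gray over 13 cells = 7085  → 30.9515
row 6: Σ corner-gray over 13 cells = 7486  → 32.7033
row 7: Σ corner-gray over 13 cells = 6801  → 29.7108
row 8: Σ corner-gray over 13 cells = 6812  → 29.7589
Σ rows: total corner-gray = 61687  → 269.4854 mm³

269.485


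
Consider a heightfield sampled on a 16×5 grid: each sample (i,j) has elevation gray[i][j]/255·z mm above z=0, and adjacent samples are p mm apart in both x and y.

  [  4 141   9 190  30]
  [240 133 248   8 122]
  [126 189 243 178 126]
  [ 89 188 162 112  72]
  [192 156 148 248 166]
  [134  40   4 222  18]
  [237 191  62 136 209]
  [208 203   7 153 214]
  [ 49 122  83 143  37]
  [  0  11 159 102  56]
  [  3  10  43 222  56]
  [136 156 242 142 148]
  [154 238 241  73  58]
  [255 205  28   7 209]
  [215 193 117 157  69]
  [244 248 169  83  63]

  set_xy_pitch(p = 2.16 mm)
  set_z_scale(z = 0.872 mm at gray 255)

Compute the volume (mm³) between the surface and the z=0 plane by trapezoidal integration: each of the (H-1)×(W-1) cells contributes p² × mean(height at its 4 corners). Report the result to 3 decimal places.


128.103

height_mm = gray/255 × 0.872; cell vol = 2.16² × mean(4 corners)
unit = 2.16² × 0.872 / (4×255) = 0.00398863 mm³ per gray-sum
row 0: Σ corner-gray over 4 cells = 1854  → 7.3949
row 1: Σ corner-gray over 4 cells = 2612  → 10.4183
row 2: Σ corner-gray over 4 cells = 2557  → 10.1989
row 3: Σ corner-gray over 4 cells = 2547  → 10.1590
row 4: Σ corner-gray over 4 cells = 2146  → 8.5596
row 5: Σ corner-gray over 4 cells = 1908  → 7.6103
row 6: Σ corner-gray over 4 cells = 2372  → 9.4610
row 7: Σ corner-gray over 4 cells = 1930  → 7.6981
row 8: Σ corner-gray over 4 cells = 1382  → 5.5123
row 9: Σ corner-gray over 4 cells = 1209  → 4.8223
row 10: Σ corner-gray over 4 cells = 1973  → 7.8696
row 11: Σ corner-gray over 4 cells = 2680  → 10.6895
row 12: Σ corner-gray over 4 cells = 2260  → 9.0143
row 13: Σ corner-gray over 4 cells = 2162  → 8.6234
row 14: Σ corner-gray over 4 cells = 2525  → 10.0713
Σ rows: total corner-gray = 32117  → 128.1028 mm³


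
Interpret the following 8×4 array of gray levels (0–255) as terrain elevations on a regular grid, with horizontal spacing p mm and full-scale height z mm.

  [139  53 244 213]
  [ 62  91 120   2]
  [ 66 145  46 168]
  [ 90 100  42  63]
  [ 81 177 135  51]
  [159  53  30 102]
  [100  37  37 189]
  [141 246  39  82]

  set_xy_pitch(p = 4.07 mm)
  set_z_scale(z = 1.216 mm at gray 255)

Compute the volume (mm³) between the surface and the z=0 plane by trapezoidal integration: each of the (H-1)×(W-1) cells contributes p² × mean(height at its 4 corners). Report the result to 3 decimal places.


height_mm = gray/255 × 1.216; cell vol = 4.07² × mean(4 corners)
unit = 4.07² × 1.216 / (4×255) = 0.019748 mm³ per gray-sum
row 0: Σ corner-gray over 3 cells = 1432  → 28.2791
row 1: Σ corner-gray over 3 cells = 1102  → 21.7623
row 2: Σ corner-gray over 3 cells = 1053  → 20.7946
row 3: Σ corner-gray over 3 cells = 1193  → 23.5593
row 4: Σ corner-gray over 3 cells = 1183  → 23.3618
row 5: Σ corner-gray over 3 cells = 864  → 17.0622
row 6: Σ corner-gray over 3 cells = 1230  → 24.2900
Σ rows: total corner-gray = 8057  → 159.1093 mm³

159.109


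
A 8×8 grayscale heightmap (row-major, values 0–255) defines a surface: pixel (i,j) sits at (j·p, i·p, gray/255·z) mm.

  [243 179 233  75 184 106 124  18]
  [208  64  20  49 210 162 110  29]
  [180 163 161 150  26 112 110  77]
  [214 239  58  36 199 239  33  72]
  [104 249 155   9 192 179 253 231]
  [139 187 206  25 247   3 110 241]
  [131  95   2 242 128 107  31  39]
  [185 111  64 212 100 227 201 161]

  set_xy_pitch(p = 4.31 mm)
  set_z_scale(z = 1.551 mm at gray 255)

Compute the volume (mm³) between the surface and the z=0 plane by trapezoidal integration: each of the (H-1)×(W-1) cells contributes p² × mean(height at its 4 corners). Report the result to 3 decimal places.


729.129

height_mm = gray/255 × 1.551; cell vol = 4.31² × mean(4 corners)
unit = 4.31² × 1.551 / (4×255) = 0.0282466 mm³ per gray-sum
row 0: Σ corner-gray over 7 cells = 3530  → 99.7105
row 1: Σ corner-gray over 7 cells = 3168  → 89.4852
row 2: Σ corner-gray over 7 cells = 3595  → 101.5465
row 3: Σ corner-gray over 7 cells = 4303  → 121.5451
row 4: Σ corner-gray over 7 cells = 4345  → 122.7315
row 5: Σ corner-gray over 7 cells = 3316  → 93.6657
row 6: Σ corner-gray over 7 cells = 3556  → 100.4449
Σ rows: total corner-gray = 25813  → 729.1295 mm³


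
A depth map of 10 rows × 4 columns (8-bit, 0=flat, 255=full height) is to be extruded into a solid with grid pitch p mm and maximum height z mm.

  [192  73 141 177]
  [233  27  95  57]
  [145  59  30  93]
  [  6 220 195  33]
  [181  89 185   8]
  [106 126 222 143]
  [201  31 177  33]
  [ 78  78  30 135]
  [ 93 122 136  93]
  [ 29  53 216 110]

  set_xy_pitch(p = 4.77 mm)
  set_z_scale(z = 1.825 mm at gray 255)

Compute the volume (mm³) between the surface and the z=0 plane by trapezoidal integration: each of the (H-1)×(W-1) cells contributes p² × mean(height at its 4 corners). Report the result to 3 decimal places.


490.065

height_mm = gray/255 × 1.825; cell vol = 4.77² × mean(4 corners)
unit = 4.77² × 1.825 / (4×255) = 0.0407098 mm³ per gray-sum
row 0: Σ corner-gray over 3 cells = 1331  → 54.1848
row 1: Σ corner-gray over 3 cells = 950  → 38.6744
row 2: Σ corner-gray over 3 cells = 1285  → 52.3122
row 3: Σ corner-gray over 3 cells = 1606  → 65.3800
row 4: Σ corner-gray over 3 cells = 1682  → 68.4740
row 5: Σ corner-gray over 3 cells = 1595  → 64.9322
row 6: Σ corner-gray over 3 cells = 1079  → 43.9259
row 7: Σ corner-gray over 3 cells = 1131  → 46.0428
row 8: Σ corner-gray over 3 cells = 1379  → 56.1389
Σ rows: total corner-gray = 12038  → 490.0651 mm³


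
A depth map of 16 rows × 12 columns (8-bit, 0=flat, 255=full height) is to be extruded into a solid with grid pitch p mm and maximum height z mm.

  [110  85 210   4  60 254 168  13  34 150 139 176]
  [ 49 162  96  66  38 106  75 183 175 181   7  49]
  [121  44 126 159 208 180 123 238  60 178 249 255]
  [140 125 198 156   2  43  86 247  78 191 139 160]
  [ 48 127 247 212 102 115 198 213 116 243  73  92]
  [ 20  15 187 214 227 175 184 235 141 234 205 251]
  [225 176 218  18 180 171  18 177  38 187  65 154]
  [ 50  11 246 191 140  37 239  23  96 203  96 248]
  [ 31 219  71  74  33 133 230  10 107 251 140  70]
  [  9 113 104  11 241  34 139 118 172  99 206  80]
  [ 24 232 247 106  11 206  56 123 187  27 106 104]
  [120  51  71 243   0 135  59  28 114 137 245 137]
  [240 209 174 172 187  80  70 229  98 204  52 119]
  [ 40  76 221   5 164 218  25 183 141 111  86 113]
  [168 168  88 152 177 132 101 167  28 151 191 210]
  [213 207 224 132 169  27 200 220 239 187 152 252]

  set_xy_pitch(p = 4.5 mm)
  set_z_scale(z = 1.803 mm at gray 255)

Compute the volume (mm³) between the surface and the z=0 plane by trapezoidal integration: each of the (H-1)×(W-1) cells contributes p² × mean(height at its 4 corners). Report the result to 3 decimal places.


height_mm = gray/255 × 1.803; cell vol = 4.5² × mean(4 corners)
unit = 4.5² × 1.803 / (4×255) = 0.0357949 mm³ per gray-sum
row 0: Σ corner-gray over 11 cells = 4796  → 171.6721
row 1: Σ corner-gray over 11 cells = 5782  → 206.9658
row 2: Σ corner-gray over 11 cells = 6336  → 226.7962
row 3: Σ corner-gray over 11 cells = 6262  → 224.1474
row 4: Σ corner-gray over 11 cells = 7337  → 262.6268
row 5: Σ corner-gray over 11 cells = 6780  → 242.6891
row 6: Σ corner-gray over 11 cells = 5737  → 205.3551
row 7: Σ corner-gray over 11 cells = 5499  → 196.8359
row 8: Σ corner-gray over 11 cells = 5200  → 186.1332
row 9: Σ corner-gray over 11 cells = 5293  → 189.4622
row 10: Σ corner-gray over 11 cells = 5153  → 184.4509
row 11: Σ corner-gray over 11 cells = 5732  → 205.1761
row 12: Σ corner-gray over 11 cells = 5922  → 211.9771
row 13: Σ corner-gray over 11 cells = 5701  → 204.0665
row 14: Σ corner-gray over 11 cells = 7067  → 252.9622
Σ rows: total corner-gray = 88597  → 3171.3166 mm³

3171.317


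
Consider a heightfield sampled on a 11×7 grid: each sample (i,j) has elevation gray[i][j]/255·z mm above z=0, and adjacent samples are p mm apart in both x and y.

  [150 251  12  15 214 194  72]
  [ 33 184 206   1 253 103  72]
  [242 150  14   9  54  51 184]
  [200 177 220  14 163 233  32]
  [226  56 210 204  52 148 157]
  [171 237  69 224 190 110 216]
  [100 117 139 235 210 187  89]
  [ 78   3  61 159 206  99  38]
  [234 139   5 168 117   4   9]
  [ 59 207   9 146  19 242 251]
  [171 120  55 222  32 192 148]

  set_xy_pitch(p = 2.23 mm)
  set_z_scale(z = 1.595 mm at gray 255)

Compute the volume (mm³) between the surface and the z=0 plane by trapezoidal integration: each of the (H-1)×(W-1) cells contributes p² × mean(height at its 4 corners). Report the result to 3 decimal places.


height_mm = gray/255 × 1.595; cell vol = 2.23² × mean(4 corners)
unit = 2.23² × 1.595 / (4×255) = 0.00777625 mm³ per gray-sum
row 0: Σ corner-gray over 6 cells = 3193  → 24.8296
row 1: Σ corner-gray over 6 cells = 2581  → 20.0705
row 2: Σ corner-gray over 6 cells = 2828  → 21.9912
row 3: Σ corner-gray over 6 cells = 3569  → 27.7534
row 4: Σ corner-gray over 6 cells = 3770  → 29.3165
row 5: Σ corner-gray over 6 cells = 4012  → 31.1983
row 6: Σ corner-gray over 6 cells = 3137  → 24.3941
row 7: Σ corner-gray over 6 cells = 2281  → 17.7376
row 8: Σ corner-gray over 6 cells = 2665  → 20.7237
row 9: Σ corner-gray over 6 cells = 3117  → 24.2386
Σ rows: total corner-gray = 31153  → 242.2535 mm³

242.254


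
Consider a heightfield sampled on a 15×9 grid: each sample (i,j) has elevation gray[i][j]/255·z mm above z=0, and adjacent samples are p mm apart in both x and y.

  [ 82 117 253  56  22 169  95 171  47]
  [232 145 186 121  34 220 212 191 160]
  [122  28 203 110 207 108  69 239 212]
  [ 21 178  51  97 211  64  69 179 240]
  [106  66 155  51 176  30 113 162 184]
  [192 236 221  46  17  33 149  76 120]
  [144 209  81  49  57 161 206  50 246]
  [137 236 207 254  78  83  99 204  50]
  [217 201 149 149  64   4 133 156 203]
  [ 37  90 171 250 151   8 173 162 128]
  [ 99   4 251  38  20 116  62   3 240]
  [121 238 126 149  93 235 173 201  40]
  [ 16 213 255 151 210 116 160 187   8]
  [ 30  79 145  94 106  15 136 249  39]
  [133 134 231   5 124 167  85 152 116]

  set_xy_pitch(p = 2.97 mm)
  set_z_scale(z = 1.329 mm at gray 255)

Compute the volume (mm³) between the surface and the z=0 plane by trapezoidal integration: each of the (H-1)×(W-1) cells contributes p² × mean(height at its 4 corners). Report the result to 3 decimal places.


679.013

height_mm = gray/255 × 1.329; cell vol = 2.97² × mean(4 corners)
unit = 2.97² × 1.329 / (4×255) = 0.0114931 mm³ per gray-sum
row 0: Σ corner-gray over 8 cells = 4505  → 51.7765
row 1: Σ corner-gray over 8 cells = 4872  → 55.9945
row 2: Σ corner-gray over 8 cells = 4221  → 48.5124
row 3: Σ corner-gray over 8 cells = 3755  → 43.1566
row 4: Σ corner-gray over 8 cells = 3664  → 42.1108
row 5: Σ corner-gray over 8 cells = 3884  → 44.6393
row 6: Σ corner-gray over 8 cells = 4525  → 52.0063
row 7: Σ corner-gray over 8 cells = 4641  → 53.3395
row 8: Σ corner-gray over 8 cells = 4307  → 49.5008
row 9: Σ corner-gray over 8 cells = 3502  → 40.2489
row 10: Σ corner-gray over 8 cells = 3918  → 45.0300
row 11: Σ corner-gray over 8 cells = 5199  → 59.7527
row 12: Σ corner-gray over 8 cells = 4325  → 49.7077
row 13: Σ corner-gray over 8 cells = 3762  → 43.2371
Σ rows: total corner-gray = 59080  → 679.0132 mm³


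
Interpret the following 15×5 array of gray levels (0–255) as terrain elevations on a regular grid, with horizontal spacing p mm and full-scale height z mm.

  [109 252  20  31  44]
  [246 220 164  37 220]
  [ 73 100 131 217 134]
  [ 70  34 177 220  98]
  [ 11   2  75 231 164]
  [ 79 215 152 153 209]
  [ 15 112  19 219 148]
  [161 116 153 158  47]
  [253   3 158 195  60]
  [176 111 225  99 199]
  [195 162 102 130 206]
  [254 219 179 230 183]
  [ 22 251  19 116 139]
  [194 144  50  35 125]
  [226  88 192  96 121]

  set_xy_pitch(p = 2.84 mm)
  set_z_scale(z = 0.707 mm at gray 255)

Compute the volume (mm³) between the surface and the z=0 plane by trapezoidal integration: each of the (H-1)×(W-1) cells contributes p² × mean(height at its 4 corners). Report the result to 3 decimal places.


170.803

height_mm = gray/255 × 0.707; cell vol = 2.84² × mean(4 corners)
unit = 2.84² × 0.707 / (4×255) = 0.00559057 mm³ per gray-sum
row 0: Σ corner-gray over 4 cells = 2067  → 11.5557
row 1: Σ corner-gray over 4 cells = 2411  → 13.4789
row 2: Σ corner-gray over 4 cells = 2133  → 11.9247
row 3: Σ corner-gray over 4 cells = 1821  → 10.1804
row 4: Σ corner-gray over 4 cells = 2119  → 11.8464
row 5: Σ corner-gray over 4 cells = 2191  → 12.2489
row 6: Σ corner-gray over 4 cells = 1925  → 10.7618
row 7: Σ corner-gray over 4 cells = 2087  → 11.6675
row 8: Σ corner-gray over 4 cells = 2270  → 12.6906
row 9: Σ corner-gray over 4 cells = 2434  → 13.6074
row 10: Σ corner-gray over 4 cells = 2882  → 16.1120
row 11: Σ corner-gray over 4 cells = 2626  → 14.6808
row 12: Σ corner-gray over 4 cells = 1710  → 9.5599
row 13: Σ corner-gray over 4 cells = 1876  → 10.4879
Σ rows: total corner-gray = 30552  → 170.8030 mm³


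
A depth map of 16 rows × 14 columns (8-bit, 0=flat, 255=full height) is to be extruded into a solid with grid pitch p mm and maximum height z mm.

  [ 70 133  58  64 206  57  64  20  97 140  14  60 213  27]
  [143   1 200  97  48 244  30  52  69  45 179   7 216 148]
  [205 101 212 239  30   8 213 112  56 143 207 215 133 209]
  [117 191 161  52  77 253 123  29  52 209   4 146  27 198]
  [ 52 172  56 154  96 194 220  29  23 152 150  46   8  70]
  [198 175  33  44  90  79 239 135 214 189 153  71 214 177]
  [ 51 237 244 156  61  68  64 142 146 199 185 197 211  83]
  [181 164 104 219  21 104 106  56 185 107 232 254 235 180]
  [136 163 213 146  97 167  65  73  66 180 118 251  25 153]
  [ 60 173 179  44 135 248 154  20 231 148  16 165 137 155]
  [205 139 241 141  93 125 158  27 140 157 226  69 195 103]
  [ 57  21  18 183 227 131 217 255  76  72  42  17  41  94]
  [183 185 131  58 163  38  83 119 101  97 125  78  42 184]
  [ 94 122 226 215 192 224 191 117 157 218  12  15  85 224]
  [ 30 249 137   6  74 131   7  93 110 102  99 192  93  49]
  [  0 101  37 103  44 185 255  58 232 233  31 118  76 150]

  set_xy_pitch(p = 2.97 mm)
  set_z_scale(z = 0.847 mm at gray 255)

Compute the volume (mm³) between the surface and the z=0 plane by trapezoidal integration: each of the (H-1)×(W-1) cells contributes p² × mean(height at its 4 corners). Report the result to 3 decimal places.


height_mm = gray/255 × 0.847; cell vol = 2.97² × mean(4 corners)
unit = 2.97² × 0.847 / (4×255) = 0.00732481 mm³ per gray-sum
row 0: Σ corner-gray over 13 cells = 5016  → 36.7412
row 1: Σ corner-gray over 13 cells = 6419  → 47.0179
row 2: Σ corner-gray over 13 cells = 6715  → 49.1861
row 3: Σ corner-gray over 13 cells = 5685  → 41.6415
row 4: Σ corner-gray over 13 cells = 6369  → 46.6517
row 5: Σ corner-gray over 13 cells = 7601  → 55.6759
row 6: Σ corner-gray over 13 cells = 7889  → 57.7854
row 7: Σ corner-gray over 13 cells = 7352  → 53.8520
row 8: Σ corner-gray over 13 cells = 6932  → 50.7756
row 9: Σ corner-gray over 13 cells = 7245  → 53.0682
row 10: Σ corner-gray over 13 cells = 6481  → 47.4721
row 11: Σ corner-gray over 13 cells = 5558  → 40.7113
row 12: Σ corner-gray over 13 cells = 6673  → 48.8784
row 13: Σ corner-gray over 13 cells = 6531  → 47.8383
row 14: Σ corner-gray over 13 cells = 5761  → 42.1982
Σ rows: total corner-gray = 98227  → 719.4937 mm³

719.494


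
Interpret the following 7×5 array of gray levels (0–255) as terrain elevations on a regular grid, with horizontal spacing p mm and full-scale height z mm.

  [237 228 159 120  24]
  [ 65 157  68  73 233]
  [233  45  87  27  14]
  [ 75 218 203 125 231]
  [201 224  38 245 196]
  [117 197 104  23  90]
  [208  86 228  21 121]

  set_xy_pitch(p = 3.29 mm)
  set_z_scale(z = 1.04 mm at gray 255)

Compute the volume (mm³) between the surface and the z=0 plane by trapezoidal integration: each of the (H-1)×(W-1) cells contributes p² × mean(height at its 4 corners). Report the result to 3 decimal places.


height_mm = gray/255 × 1.04; cell vol = 3.29² × mean(4 corners)
unit = 3.29² × 1.04 / (4×255) = 0.0110363 mm³ per gray-sum
row 0: Σ corner-gray over 4 cells = 2169  → 23.9378
row 1: Σ corner-gray over 4 cells = 1459  → 16.1020
row 2: Σ corner-gray over 4 cells = 1963  → 21.6643
row 3: Σ corner-gray over 4 cells = 2809  → 31.0011
row 4: Σ corner-gray over 4 cells = 2266  → 25.0083
row 5: Σ corner-gray over 4 cells = 1854  → 20.4614
Σ rows: total corner-gray = 12520  → 138.1749 mm³

138.175


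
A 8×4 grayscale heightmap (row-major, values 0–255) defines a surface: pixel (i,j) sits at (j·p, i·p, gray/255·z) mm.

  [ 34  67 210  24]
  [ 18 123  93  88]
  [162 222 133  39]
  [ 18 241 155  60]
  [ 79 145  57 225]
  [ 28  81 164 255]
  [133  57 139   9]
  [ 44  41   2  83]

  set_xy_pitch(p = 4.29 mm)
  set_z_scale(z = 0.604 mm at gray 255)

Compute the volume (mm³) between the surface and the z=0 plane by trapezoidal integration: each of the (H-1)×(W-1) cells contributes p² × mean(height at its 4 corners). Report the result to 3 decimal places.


height_mm = gray/255 × 0.604; cell vol = 4.29² × mean(4 corners)
unit = 4.29² × 0.604 / (4×255) = 0.0108981 mm³ per gray-sum
row 0: Σ corner-gray over 3 cells = 1150  → 12.5328
row 1: Σ corner-gray over 3 cells = 1449  → 15.7914
row 2: Σ corner-gray over 3 cells = 1781  → 19.4095
row 3: Σ corner-gray over 3 cells = 1578  → 17.1972
row 4: Σ corner-gray over 3 cells = 1481  → 16.1401
row 5: Σ corner-gray over 3 cells = 1307  → 14.2438
row 6: Σ corner-gray over 3 cells = 747  → 8.1409
Σ rows: total corner-gray = 9493  → 103.4558 mm³

103.456


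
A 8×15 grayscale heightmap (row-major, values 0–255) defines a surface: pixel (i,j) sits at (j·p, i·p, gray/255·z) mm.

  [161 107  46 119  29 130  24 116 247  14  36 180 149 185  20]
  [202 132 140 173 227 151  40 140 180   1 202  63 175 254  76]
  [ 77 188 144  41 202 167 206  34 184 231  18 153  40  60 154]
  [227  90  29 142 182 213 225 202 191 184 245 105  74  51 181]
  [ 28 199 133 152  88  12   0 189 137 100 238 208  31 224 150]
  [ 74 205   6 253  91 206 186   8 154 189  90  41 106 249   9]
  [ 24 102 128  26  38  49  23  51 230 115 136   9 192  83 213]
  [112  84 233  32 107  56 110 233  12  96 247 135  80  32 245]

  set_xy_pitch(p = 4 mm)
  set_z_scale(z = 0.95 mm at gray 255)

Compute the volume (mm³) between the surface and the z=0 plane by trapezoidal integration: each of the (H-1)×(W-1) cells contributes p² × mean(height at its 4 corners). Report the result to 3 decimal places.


height_mm = gray/255 × 0.95; cell vol = 4² × mean(4 corners)
unit = 4² × 0.95 / (4×255) = 0.014902 mm³ per gray-sum
row 0: Σ corner-gray over 14 cells = 6979  → 104.0008
row 1: Σ corner-gray over 14 cells = 7601  → 113.2698
row 2: Σ corner-gray over 14 cells = 7841  → 116.8463
row 3: Σ corner-gray over 14 cells = 7874  → 117.3380
row 4: Σ corner-gray over 14 cells = 7251  → 108.0541
row 5: Σ corner-gray over 14 cells = 6252  → 93.1671
row 6: Σ corner-gray over 14 cells = 5872  → 87.5043
Σ rows: total corner-gray = 49670  → 740.1804 mm³

740.180


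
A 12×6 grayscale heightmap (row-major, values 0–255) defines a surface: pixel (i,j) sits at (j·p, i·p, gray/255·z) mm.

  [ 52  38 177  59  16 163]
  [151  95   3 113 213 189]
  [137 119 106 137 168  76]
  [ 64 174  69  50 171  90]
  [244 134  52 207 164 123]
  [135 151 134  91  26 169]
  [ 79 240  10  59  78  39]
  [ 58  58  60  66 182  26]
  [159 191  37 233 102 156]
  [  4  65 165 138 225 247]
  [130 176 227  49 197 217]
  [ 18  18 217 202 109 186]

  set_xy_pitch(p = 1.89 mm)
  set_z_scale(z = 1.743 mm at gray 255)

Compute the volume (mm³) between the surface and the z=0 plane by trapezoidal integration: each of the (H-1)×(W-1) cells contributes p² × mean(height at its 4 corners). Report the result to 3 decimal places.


163.693

height_mm = gray/255 × 1.743; cell vol = 1.89² × mean(4 corners)
unit = 1.89² × 1.743 / (4×255) = 0.00610409 mm³ per gray-sum
row 0: Σ corner-gray over 5 cells = 1983  → 12.1044
row 1: Σ corner-gray over 5 cells = 2461  → 15.0222
row 2: Σ corner-gray over 5 cells = 2355  → 14.3751
row 3: Σ corner-gray over 5 cells = 2563  → 15.6448
row 4: Σ corner-gray over 5 cells = 2589  → 15.8035
row 5: Σ corner-gray over 5 cells = 2000  → 12.2082
row 6: Σ corner-gray over 5 cells = 1708  → 10.4258
row 7: Σ corner-gray over 5 cells = 2257  → 13.7769
row 8: Σ corner-gray over 5 cells = 2878  → 17.5676
row 9: Σ corner-gray over 5 cells = 3082  → 18.8128
row 10: Σ corner-gray over 5 cells = 2941  → 17.9521
Σ rows: total corner-gray = 26817  → 163.6933 mm³


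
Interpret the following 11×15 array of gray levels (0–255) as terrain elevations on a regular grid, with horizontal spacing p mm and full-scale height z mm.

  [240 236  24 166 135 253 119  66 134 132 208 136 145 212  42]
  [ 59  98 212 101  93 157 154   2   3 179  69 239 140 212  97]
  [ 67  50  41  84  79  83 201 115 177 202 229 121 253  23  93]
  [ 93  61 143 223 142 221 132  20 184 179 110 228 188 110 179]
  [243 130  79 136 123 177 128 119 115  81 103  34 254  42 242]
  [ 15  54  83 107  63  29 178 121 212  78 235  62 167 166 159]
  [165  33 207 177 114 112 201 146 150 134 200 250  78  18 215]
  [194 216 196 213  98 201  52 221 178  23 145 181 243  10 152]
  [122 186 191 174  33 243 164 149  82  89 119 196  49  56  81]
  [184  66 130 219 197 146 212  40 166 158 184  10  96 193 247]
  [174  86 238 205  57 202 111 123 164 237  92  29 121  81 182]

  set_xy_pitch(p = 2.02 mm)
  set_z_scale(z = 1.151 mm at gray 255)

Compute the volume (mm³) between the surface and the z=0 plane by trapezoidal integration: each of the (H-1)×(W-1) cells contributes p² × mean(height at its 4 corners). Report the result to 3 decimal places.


height_mm = gray/255 × 1.151; cell vol = 2.02² × mean(4 corners)
unit = 2.02² × 1.151 / (4×255) = 0.00460445 mm³ per gray-sum
row 0: Σ corner-gray over 14 cells = 7688  → 35.3990
row 1: Σ corner-gray over 14 cells = 6950  → 32.0009
row 2: Σ corner-gray over 14 cells = 7630  → 35.1320
row 3: Σ corner-gray over 14 cells = 7681  → 35.3668
row 4: Σ corner-gray over 14 cells = 6811  → 31.3609
row 5: Σ corner-gray over 14 cells = 7304  → 33.6309
row 6: Σ corner-gray over 14 cells = 8320  → 38.3090
row 7: Σ corner-gray over 14 cells = 7965  → 36.6745
row 8: Σ corner-gray over 14 cells = 7730  → 35.5924
row 9: Σ corner-gray over 14 cells = 7913  → 36.4350
Σ rows: total corner-gray = 75992  → 349.9015 mm³

349.901
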